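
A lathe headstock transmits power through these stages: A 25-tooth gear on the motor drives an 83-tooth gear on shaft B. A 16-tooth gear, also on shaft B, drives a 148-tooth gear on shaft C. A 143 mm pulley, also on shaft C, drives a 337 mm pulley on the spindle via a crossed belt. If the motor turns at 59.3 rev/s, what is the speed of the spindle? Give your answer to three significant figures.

the motor → shaft B (gear mesh, 83/25): 59.3 ÷ 3.32 = 17.861 rev/s
shaft B → shaft C (gear mesh, 148/16): 17.861 ÷ 9.25 = 1.931 rev/s
shaft C → the spindle (belt, 337/143): 1.931 ÷ 2.3566 = 0.81937 rev/s

0.819 rev/s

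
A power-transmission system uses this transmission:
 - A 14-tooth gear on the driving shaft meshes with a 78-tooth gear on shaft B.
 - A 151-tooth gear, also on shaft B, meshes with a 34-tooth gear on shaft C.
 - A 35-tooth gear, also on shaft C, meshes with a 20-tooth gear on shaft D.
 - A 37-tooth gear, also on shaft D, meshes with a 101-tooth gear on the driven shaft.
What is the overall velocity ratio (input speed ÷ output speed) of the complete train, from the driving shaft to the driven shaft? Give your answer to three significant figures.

Each stage contributes driven/driver: gear mesh 78/14 = 5.5714, gear mesh 34/151 = 0.22517, gear mesh 20/35 = 0.57143, gear mesh 101/37 = 2.7297.
Overall: 5.5714 × 0.22517 × 0.57143 × 2.7297 = 1.9568.

1.96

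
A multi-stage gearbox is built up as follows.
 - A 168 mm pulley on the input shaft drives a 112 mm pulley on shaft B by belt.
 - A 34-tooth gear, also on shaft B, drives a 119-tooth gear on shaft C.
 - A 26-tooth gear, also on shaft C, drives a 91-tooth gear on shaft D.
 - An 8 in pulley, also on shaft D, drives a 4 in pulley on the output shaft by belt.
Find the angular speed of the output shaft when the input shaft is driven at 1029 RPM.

252 RPM

Belt: ratio = 112/168 = 0.66667, so shaft B turns at 1029 / 0.66667 = 1543.5 RPM.
Gear mesh: ratio = 119/34 = 3.5, so shaft C turns at 1543.5 / 3.5 = 441 RPM.
Gear mesh: ratio = 91/26 = 3.5, so shaft D turns at 441 / 3.5 = 126 RPM.
Belt: ratio = 4/8 = 0.5, so the output shaft turns at 126 / 0.5 = 252 RPM.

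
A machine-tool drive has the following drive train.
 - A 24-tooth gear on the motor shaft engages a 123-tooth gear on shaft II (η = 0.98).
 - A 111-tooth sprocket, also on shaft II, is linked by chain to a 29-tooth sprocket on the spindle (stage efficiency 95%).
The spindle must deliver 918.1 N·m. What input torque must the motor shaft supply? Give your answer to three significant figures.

736 N·m

Overall ratio R = 5.125 × 0.26126 = 1.339; overall efficiency η = 0.98 × 0.95 = 0.9310.
Input torque = output torque / (R × η) = 918.1 / (1.339 × 0.9310) = 736.5 N·m.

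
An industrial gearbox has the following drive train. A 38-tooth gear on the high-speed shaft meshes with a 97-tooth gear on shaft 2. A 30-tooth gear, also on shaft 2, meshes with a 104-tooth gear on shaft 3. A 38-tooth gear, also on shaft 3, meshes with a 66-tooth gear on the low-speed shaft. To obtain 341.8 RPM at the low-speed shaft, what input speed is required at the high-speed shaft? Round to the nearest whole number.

5253 RPM

Overall ratio R = 2.5526 × 3.4667 × 1.7368 = 15.37.
Required input speed = output speed × R = 341.8 × 15.37 = 5253.3 RPM.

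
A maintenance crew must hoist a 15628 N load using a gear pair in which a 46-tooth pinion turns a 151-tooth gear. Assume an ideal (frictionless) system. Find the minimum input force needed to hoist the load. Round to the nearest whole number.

Gear pair MA = 151/46 = 3.2826.
Effort = load / MA = 15628 / 3.2826 = 4760.8 N.

4761 N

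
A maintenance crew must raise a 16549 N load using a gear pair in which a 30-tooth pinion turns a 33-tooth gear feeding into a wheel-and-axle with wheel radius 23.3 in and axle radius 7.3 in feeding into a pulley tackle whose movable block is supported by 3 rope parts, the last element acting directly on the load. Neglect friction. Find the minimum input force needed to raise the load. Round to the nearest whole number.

Gear pair MA = 33/30 = 1.1.
Wheel-and-axle MA = R/r = 23.3/7.3 = 3.1918.
Block-and-tackle MA = number of supporting rope parts = 3.
Combined ideal MA = 1.1 × 3.1918 × 3 = 10.533.
Effort = load / MA = 16549 / 10.533 = 1571.2 N.

1571 N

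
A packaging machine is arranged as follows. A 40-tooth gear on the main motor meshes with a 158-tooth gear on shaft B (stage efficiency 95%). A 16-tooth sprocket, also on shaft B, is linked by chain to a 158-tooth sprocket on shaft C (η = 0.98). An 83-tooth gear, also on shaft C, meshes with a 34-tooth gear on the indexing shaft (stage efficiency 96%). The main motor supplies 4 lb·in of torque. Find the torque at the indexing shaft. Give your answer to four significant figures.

57.12 lb·in

gear mesh 158/40 = 3.95 → τ = 4·3.95·0.95 = 15.01 lb·in
chain 158/16 = 9.875 → τ = 15.01·9.875·0.98 = 145.26 lb·in
gear mesh 34/83 = 0.40964 → τ = 145.26·0.40964·0.96 = 57.124 lb·in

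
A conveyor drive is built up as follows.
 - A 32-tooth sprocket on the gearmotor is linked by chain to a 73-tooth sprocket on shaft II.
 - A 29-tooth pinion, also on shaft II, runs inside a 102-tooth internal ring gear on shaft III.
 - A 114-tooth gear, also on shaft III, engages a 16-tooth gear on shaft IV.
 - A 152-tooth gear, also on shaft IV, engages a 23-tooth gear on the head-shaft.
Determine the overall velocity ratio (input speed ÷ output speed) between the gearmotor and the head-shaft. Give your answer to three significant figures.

Each stage contributes driven/driver: chain 73/32 = 2.2812, internal gear 102/29 = 3.5172, gear mesh 16/114 = 0.14035, gear mesh 23/152 = 0.15132.
Overall: 2.2812 × 3.5172 × 0.14035 × 0.15132 = 0.1704.

0.170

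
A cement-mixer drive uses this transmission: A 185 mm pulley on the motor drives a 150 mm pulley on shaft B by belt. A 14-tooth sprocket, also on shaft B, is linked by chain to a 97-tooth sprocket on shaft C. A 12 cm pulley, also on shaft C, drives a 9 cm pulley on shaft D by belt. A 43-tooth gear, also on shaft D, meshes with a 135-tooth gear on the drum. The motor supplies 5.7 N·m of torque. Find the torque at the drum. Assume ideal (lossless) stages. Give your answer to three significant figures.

75.4 N·m

belt 150/185 = 0.81081 → τ = 5.7·0.81081 = 4.6216 N·m
chain 97/14 = 6.9286 → τ = 4.6216·6.9286 = 32.021 N·m
belt 9/12 = 0.75 → τ = 32.021·0.75 = 24.016 N·m
gear mesh 135/43 = 3.1395 → τ = 24.016·3.1395 = 75.399 N·m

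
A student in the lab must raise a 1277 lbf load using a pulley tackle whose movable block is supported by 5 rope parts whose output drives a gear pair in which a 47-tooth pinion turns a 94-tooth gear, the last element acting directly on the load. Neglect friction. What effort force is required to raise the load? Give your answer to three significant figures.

128 lbf

Block-and-tackle MA = number of supporting rope parts = 5.
Gear pair MA = 94/47 = 2.
Combined ideal MA = 5 × 2 = 10.
Effort = load / MA = 1277 / 10 = 127.7 lbf.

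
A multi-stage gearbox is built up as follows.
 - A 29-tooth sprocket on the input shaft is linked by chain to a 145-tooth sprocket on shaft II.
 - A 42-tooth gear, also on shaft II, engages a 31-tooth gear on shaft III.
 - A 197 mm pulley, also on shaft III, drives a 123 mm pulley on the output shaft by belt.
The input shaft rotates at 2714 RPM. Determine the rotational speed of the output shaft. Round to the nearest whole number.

the input shaft → shaft II (chain, 145/29): 2714 ÷ 5 = 542.8 RPM
shaft II → shaft III (gear mesh, 31/42): 542.8 ÷ 0.7381 = 735.41 RPM
shaft III → the output shaft (belt, 123/197): 735.41 ÷ 0.62437 = 1177.8 RPM

1178 RPM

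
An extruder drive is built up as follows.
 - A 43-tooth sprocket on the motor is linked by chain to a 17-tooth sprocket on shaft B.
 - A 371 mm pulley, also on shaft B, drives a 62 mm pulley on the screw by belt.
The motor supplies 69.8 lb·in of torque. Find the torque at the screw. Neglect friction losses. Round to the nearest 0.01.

4.61 lb·in

chain 17/43 = 0.39535 → τ = 69.8·0.39535 = 27.595 lb·in
belt 62/371 = 0.16712 → τ = 27.595·0.16712 = 4.6116 lb·in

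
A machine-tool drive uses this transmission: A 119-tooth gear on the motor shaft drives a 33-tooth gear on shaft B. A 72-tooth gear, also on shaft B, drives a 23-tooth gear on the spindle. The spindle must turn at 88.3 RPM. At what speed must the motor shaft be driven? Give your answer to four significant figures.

7.822 RPM

Overall ratio R = 0.27731 × 0.31944 = 0.088585.
Required input speed = output speed × R = 88.3 × 0.088585 = 7.8221 RPM.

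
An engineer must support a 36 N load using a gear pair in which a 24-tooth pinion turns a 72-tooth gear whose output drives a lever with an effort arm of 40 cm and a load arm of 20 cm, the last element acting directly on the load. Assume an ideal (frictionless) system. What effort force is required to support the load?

6 N

Gear pair MA = 72/24 = 3.
Lever MA = effort arm / load arm = 40/20 = 2.
Combined ideal MA = 3 × 2 = 6.
Effort = load / MA = 36 / 6 = 6 N.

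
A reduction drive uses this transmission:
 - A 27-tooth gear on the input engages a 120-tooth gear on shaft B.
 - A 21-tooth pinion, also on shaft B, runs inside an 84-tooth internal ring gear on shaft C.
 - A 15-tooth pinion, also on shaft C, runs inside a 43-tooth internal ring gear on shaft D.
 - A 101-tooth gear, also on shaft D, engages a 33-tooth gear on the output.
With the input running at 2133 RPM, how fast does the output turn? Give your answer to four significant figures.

gear mesh 120/27 = 4.4444 → 2133/4.4444 = 479.92 RPM
internal gear 84/21 = 4 → 479.92/4 = 119.98 RPM
internal gear 43/15 = 2.8667 → 119.98/2.8667 = 41.854 RPM
gear mesh 33/101 = 0.32673 → 41.854/0.32673 = 128.1 RPM

128.1 RPM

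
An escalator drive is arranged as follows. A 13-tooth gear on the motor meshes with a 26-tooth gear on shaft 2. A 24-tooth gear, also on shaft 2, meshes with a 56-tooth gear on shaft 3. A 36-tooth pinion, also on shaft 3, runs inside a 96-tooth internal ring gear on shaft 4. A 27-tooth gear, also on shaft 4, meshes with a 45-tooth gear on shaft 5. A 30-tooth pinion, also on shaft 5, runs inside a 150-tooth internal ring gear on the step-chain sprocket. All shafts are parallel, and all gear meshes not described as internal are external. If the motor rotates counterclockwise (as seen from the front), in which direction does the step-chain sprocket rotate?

the motor → shaft 2: external mesh, 1 reversal → CW.
shaft 2 → shaft 3: external mesh, 1 reversal → CCW.
shaft 3 → shaft 4: internal mesh, same direction → CCW.
shaft 4 → shaft 5: external mesh, 1 reversal → CW.
shaft 5 → the step-chain sprocket: internal mesh, same direction → CW.
3 reversals in total — an odd number — so the step-chain sprocket turns opposite to the motor.

clockwise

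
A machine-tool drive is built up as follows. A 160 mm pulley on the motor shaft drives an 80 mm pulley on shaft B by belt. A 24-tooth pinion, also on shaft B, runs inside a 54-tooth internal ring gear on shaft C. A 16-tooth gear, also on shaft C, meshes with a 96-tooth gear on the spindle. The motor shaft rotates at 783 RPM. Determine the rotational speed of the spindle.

116 RPM

belt 80/160 = 0.5 → 783/0.5 = 1566 RPM
internal gear 54/24 = 2.25 → 1566/2.25 = 696 RPM
gear mesh 96/16 = 6 → 696/6 = 116 RPM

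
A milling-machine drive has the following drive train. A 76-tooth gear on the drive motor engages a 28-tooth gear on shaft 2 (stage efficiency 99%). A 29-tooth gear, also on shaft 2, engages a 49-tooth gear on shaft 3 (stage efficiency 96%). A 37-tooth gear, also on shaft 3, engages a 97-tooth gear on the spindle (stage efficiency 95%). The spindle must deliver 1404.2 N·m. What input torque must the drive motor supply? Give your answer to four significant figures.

953.0 N·m

Overall ratio R = 0.36842 × 1.6897 × 2.6216 = 1.632; overall efficiency η = 0.99 × 0.96 × 0.95 = 0.9029.
Input torque = output torque / (R × η) = 1404.2 / (1.632 × 0.9029) = 952.99 N·m.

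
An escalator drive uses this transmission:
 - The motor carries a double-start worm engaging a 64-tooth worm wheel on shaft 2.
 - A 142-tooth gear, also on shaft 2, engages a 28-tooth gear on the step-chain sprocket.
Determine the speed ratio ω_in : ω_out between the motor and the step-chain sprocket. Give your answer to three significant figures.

6.31

Each stage contributes driven/driver: worm 64/2 = 32, gear mesh 28/142 = 0.19718.
Overall: 32 × 0.19718 = 6.3099.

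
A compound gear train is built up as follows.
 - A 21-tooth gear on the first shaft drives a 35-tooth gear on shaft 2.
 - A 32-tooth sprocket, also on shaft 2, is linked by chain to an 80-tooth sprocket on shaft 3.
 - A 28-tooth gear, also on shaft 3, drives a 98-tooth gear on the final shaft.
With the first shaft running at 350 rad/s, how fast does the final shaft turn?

24 rad/s

gear mesh 35/21 = 1.6667 → 350/1.6667 = 210 rad/s
chain 80/32 = 2.5 → 210/2.5 = 84 rad/s
gear mesh 98/28 = 3.5 → 84/3.5 = 24 rad/s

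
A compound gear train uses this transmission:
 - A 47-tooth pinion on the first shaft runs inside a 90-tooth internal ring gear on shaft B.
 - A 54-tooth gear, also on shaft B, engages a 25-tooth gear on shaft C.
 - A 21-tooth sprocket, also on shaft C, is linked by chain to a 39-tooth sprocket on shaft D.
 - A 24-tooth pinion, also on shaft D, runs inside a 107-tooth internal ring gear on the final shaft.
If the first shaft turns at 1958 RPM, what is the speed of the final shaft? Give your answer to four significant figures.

the first shaft → shaft B (internal gear, 90/47): 1958 ÷ 1.9149 = 1022.5 RPM
shaft B → shaft C (gear mesh, 25/54): 1022.5 ÷ 0.46296 = 2208.6 RPM
shaft C → shaft D (chain, 39/21): 2208.6 ÷ 1.8571 = 1189.3 RPM
shaft D → the final shaft (internal gear, 107/24): 1189.3 ÷ 4.4583 = 266.75 RPM

266.7 RPM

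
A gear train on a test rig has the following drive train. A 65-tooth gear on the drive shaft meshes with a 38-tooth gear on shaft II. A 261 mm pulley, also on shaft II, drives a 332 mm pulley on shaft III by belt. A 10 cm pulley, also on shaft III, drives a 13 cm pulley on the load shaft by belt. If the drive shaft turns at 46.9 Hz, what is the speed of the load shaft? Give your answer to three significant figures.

48.5 Hz

gear mesh 38/65 = 0.58462 → 46.9/0.58462 = 80.224 Hz
belt 332/261 = 1.272 → 80.224/1.272 = 63.067 Hz
belt 13/10 = 1.3 → 63.067/1.3 = 48.513 Hz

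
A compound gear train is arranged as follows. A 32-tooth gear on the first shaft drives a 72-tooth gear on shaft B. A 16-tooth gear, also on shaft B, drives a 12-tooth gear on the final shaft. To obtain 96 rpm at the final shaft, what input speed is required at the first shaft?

Overall ratio R = 2.25 × 0.75 = 1.6875.
Required input speed = output speed × R = 96 × 1.6875 = 162 rpm.

162 rpm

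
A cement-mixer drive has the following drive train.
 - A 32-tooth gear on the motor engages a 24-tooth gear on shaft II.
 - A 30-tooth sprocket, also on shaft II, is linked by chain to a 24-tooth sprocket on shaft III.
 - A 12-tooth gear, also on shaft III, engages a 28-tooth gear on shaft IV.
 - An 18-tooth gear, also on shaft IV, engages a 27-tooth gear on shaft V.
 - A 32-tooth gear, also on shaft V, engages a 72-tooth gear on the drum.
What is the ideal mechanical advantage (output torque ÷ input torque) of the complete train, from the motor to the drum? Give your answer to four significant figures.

4.725

Each stage contributes driven/driver: gear mesh 24/32 = 0.75, chain 24/30 = 0.8, gear mesh 28/12 = 2.3333, gear mesh 27/18 = 1.5, gear mesh 72/32 = 2.25.
Overall: 0.75 × 0.8 × 2.3333 × 1.5 × 2.25 = 4.725.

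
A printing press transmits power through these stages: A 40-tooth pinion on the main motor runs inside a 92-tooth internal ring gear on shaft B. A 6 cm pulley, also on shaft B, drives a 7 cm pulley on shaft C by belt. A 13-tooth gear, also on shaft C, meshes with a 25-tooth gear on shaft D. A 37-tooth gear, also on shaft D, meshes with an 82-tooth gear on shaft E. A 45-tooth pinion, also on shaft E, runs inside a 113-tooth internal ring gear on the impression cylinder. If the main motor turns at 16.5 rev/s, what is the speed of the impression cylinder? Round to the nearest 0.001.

0.575 rev/s

internal gear 92/40 = 2.3 → 16.5/2.3 = 7.1739 rev/s
belt 7/6 = 1.1667 → 7.1739/1.1667 = 6.1491 rev/s
gear mesh 25/13 = 1.9231 → 6.1491/1.9231 = 3.1975 rev/s
gear mesh 82/37 = 2.2162 → 3.1975/2.2162 = 1.4428 rev/s
internal gear 113/45 = 2.5111 → 1.4428/2.5111 = 0.57456 rev/s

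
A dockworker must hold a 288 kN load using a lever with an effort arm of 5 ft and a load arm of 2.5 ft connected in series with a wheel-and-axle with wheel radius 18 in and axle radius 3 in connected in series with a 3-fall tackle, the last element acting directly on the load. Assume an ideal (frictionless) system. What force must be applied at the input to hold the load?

8 kN

Lever MA = effort arm / load arm = 5/2.5 = 2.
Wheel-and-axle MA = R/r = 18/3 = 6.
Block-and-tackle MA = number of supporting rope parts = 3.
Combined ideal MA = 2 × 6 × 3 = 36.
Effort = load / MA = 288 / 36 = 8 kN.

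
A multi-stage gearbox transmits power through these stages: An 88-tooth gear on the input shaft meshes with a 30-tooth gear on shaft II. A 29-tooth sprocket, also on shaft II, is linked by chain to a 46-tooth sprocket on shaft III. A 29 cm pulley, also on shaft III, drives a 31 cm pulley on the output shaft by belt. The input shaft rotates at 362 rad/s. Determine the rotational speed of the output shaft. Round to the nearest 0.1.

626.2 rad/s

the input shaft → shaft II (gear mesh, 30/88): 362 ÷ 0.34091 = 1061.9 rad/s
shaft II → shaft III (chain, 46/29): 1061.9 ÷ 1.5862 = 669.44 rad/s
shaft III → the output shaft (belt, 31/29): 669.44 ÷ 1.069 = 626.25 rad/s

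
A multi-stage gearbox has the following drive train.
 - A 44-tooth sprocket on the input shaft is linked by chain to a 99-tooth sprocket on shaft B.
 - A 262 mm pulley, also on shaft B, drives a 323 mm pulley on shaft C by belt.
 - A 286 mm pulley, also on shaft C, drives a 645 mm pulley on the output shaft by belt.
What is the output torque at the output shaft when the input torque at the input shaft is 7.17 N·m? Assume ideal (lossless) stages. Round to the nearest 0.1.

After the chain (99/44): 7.17 × 2.25 = 16.133 N·m
After the belt (323/262): 16.133 × 1.2328 = 19.889 N·m
After the belt (645/286): 19.889 × 2.2552 = 44.854 N·m

44.9 N·m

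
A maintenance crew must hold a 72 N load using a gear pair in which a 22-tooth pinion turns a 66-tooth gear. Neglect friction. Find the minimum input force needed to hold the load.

Gear pair MA = 66/22 = 3.
Effort = load / MA = 72 / 3 = 24 N.

24 N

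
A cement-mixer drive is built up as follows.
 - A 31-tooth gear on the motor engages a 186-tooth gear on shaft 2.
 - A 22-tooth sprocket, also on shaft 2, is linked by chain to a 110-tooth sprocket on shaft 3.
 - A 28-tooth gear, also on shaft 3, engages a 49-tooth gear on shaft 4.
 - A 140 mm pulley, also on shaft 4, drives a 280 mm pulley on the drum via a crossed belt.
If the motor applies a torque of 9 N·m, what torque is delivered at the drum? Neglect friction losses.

945 N·m

gear mesh 186/31 = 6 → τ = 9·6 = 54 N·m
chain 110/22 = 5 → τ = 54·5 = 270 N·m
gear mesh 49/28 = 1.75 → τ = 270·1.75 = 472.5 N·m
belt 280/140 = 2 → τ = 472.5·2 = 945 N·m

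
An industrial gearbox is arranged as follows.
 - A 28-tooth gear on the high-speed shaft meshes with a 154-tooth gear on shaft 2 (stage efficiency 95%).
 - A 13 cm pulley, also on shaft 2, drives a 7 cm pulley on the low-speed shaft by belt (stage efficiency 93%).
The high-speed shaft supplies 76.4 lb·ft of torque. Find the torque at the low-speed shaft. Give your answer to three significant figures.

gear mesh 154/28 = 5.5 → τ = 76.4·5.5·0.95 = 399.19 lb·ft
belt 7/13 = 0.53846 → τ = 399.19·0.53846·0.93 = 199.9 lb·ft

200 lb·ft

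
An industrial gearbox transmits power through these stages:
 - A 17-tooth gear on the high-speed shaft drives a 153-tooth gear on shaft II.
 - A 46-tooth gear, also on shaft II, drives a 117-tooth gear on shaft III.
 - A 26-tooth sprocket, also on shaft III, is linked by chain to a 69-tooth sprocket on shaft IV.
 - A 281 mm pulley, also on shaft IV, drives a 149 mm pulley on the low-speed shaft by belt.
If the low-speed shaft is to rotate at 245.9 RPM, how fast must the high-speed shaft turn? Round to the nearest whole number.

Overall ratio R = 9 × 2.5435 × 2.6538 × 0.53025 = 32.213.
Required input speed = output speed × R = 245.9 × 32.213 = 7921.1 RPM.

7921 RPM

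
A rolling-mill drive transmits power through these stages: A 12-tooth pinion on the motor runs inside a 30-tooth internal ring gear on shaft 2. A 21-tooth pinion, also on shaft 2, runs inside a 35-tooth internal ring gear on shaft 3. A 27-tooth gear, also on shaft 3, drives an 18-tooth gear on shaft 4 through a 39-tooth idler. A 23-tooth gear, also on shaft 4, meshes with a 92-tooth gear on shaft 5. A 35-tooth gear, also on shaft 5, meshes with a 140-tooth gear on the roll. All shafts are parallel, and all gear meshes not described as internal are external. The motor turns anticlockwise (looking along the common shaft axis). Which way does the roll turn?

anticlockwise

the motor → shaft 2: internal mesh, same direction → CCW.
shaft 2 → shaft 3: internal mesh, same direction → CCW.
shaft 3 → shaft 4: driver → idler → driven is 2 external meshes, 2 reversals → CCW.
shaft 4 → shaft 5: external mesh, 1 reversal → CW.
shaft 5 → the roll: external mesh, 1 reversal → CCW.
4 reversals in total — an even number — so the roll turns the same way as the motor.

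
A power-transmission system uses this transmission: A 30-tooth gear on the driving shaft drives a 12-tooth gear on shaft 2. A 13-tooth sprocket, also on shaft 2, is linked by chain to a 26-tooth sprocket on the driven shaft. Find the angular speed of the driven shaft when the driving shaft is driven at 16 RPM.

20 RPM

gear mesh 12/30 = 0.4 → 16/0.4 = 40 RPM
chain 26/13 = 2 → 40/2 = 20 RPM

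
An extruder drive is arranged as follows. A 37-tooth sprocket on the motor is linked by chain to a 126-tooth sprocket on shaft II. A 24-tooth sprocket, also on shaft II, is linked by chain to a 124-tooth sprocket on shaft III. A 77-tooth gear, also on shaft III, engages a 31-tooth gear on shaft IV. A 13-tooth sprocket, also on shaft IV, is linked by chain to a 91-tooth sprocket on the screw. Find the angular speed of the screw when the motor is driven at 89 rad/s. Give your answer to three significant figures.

chain 126/37 = 3.4054 → 89/3.4054 = 26.135 rad/s
chain 124/24 = 5.1667 → 26.135/5.1667 = 5.0584 rad/s
gear mesh 31/77 = 0.4026 → 5.0584/0.4026 = 12.564 rad/s
chain 91/13 = 7 → 12.564/7 = 1.7949 rad/s

1.79 rad/s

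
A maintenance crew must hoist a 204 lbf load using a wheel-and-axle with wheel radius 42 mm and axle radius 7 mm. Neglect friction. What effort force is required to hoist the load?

Wheel-and-axle MA = R/r = 42/7 = 6.
Effort = load / MA = 204 / 6 = 34 lbf.

34 lbf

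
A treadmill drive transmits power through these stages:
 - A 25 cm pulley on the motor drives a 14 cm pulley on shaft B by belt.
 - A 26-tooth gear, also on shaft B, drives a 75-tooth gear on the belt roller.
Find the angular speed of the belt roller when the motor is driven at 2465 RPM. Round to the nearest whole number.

1526 RPM

belt 14/25 = 0.56 → 2465/0.56 = 4401.8 RPM
gear mesh 75/26 = 2.8846 → 4401.8/2.8846 = 1526 RPM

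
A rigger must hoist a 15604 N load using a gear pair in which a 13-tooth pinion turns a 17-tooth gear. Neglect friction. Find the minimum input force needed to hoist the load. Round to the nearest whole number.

Gear pair MA = 17/13 = 1.3077.
Effort = load / MA = 15604 / 1.3077 = 11932 N.

11932 N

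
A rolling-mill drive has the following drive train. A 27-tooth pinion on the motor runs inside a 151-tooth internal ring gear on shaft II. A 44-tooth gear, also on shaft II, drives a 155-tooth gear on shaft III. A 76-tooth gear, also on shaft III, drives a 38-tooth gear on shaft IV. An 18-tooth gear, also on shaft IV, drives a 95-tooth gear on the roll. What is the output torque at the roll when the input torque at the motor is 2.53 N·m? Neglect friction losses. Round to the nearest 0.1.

131.5 N·m

internal gear 151/27 = 5.5926 → τ = 2.53·5.5926 = 14.149 N·m
gear mesh 155/44 = 3.5227 → τ = 14.149·3.5227 = 49.844 N·m
gear mesh 38/76 = 0.5 → τ = 49.844·0.5 = 24.922 N·m
gear mesh 95/18 = 5.2778 → τ = 24.922·5.2778 = 131.53 N·m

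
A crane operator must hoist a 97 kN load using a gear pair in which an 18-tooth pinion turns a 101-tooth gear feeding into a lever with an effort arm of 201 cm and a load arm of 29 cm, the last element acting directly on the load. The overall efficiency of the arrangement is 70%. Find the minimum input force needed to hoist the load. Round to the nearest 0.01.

3.56 kN

Gear pair MA = 101/18 = 5.6111.
Lever MA = effort arm / load arm = 201/29 = 6.931.
Combined ideal MA = 5.6111 × 6.931 = 38.891.
Actual MA = 38.891 × 0.70 = 27.224.
Effort = load / actual MA = 97 / 27.224 = 3.5631 kN.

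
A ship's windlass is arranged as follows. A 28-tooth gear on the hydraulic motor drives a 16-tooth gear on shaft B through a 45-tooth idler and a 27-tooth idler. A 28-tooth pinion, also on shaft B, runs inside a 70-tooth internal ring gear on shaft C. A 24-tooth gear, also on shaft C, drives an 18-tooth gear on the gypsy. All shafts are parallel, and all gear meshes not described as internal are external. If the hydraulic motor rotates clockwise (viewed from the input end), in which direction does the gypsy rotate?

clockwise

the hydraulic motor → shaft B: driver → idler → idler → driven is 3 external meshes, 3 reversals → CCW.
shaft B → shaft C: internal mesh, same direction → CCW.
shaft C → the gypsy: external mesh, 1 reversal → CW.
4 reversals in total — an even number — so the gypsy turns the same way as the hydraulic motor.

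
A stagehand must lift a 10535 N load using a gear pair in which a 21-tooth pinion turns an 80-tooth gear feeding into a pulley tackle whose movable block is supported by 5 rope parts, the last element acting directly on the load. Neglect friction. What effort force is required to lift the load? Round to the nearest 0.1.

Gear pair MA = 80/21 = 3.8095.
Block-and-tackle MA = number of supporting rope parts = 5.
Combined ideal MA = 3.8095 × 5 = 19.048.
Effort = load / MA = 10535 / 19.048 = 553.09 N.

553.1 N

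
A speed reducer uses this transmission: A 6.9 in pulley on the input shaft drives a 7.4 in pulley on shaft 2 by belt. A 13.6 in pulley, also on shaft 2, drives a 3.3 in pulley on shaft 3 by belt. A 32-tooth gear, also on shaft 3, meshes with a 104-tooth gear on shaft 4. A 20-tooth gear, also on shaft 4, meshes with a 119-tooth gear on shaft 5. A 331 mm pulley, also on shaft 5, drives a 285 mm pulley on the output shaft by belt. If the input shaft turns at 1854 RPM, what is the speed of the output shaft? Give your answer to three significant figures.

428 RPM

the input shaft → shaft 2 (belt, 7.4/6.9): 1854 ÷ 1.0725 = 1728.7 RPM
shaft 2 → shaft 3 (belt, 3.3/13.6): 1728.7 ÷ 0.24265 = 7124.5 RPM
shaft 3 → shaft 4 (gear mesh, 104/32): 7124.5 ÷ 3.25 = 2192.1 RPM
shaft 4 → shaft 5 (gear mesh, 119/20): 2192.1 ÷ 5.95 = 368.43 RPM
shaft 5 → the output shaft (belt, 285/331): 368.43 ÷ 0.86103 = 427.89 RPM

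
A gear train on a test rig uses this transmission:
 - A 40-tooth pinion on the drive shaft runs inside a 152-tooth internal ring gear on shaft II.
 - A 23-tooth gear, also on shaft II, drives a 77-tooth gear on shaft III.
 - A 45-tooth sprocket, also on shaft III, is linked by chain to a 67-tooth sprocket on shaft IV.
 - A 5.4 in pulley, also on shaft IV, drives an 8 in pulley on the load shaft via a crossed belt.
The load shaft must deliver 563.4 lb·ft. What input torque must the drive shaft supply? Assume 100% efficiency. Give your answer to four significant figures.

Overall ratio R = 3.8 × 3.3478 × 1.4889 × 1.4815 = 28.061.
Input torque = output torque / R = 563.4 / 28.061 = 20.078 lb·ft.

20.08 lb·ft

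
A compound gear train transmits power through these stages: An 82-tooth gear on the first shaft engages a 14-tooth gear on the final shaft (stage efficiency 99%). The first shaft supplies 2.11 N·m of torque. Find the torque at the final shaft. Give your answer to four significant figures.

0.3566 N·m

Gear mesh: ratio = 14/82 = 0.17073; torque at the final shaft = 2.11 × 0.17073 × 0.99 = 0.35664 N·m.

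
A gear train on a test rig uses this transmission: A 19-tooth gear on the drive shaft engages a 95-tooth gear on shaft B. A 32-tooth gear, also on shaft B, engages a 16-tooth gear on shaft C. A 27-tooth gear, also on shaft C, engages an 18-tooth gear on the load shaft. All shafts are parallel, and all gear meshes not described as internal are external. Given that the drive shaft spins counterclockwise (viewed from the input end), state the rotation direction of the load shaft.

the drive shaft → shaft B: external mesh, 1 reversal → CW.
shaft B → shaft C: external mesh, 1 reversal → CCW.
shaft C → the load shaft: external mesh, 1 reversal → CW.
3 reversals in total — an odd number — so the load shaft turns opposite to the drive shaft.

clockwise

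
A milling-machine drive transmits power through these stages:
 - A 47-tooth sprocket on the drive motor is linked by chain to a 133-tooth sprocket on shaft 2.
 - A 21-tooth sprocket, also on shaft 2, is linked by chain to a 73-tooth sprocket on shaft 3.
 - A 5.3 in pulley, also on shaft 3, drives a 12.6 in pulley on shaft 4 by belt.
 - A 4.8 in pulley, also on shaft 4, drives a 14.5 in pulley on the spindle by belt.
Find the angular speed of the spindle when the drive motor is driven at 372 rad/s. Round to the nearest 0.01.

the drive motor → shaft 2 (chain, 133/47): 372 ÷ 2.8298 = 131.46 rad/s
shaft 2 → shaft 3 (chain, 73/21): 131.46 ÷ 3.4762 = 37.817 rad/s
shaft 3 → shaft 4 (belt, 12.6/5.3): 37.817 ÷ 2.3774 = 15.907 rad/s
shaft 4 → the spindle (belt, 14.5/4.8): 15.907 ÷ 3.0208 = 5.2658 rad/s

5.27 rad/s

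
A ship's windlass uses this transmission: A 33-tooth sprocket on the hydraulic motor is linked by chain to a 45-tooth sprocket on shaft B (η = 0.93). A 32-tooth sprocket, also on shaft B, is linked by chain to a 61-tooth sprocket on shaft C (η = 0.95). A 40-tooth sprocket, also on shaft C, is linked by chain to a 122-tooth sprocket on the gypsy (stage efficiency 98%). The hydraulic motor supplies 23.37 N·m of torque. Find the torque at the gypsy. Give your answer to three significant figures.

160 N·m

After the chain (45/33): 23.37 × 1.3636 × 0.93 = 29.637 N·m
After the chain (61/32): 29.637 × 1.9062 × 0.95 = 53.671 N·m
After the chain (122/40): 53.671 × 3.05 × 0.98 = 160.42 N·m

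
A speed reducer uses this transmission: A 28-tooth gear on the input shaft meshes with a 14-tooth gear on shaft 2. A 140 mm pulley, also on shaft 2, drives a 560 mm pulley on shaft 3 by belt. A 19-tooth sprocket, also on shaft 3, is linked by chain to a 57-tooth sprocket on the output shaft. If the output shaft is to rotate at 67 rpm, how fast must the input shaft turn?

402 rpm

Overall ratio R = 0.5 × 4 × 3 = 6.
Required input speed = output speed × R = 67 × 6 = 402 rpm.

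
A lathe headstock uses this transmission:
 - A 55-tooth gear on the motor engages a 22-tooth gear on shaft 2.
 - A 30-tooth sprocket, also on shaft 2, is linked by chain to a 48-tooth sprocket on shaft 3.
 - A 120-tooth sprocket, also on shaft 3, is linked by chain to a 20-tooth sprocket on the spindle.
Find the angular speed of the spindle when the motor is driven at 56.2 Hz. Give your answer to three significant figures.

Gear mesh: ratio = 22/55 = 0.4, so shaft 2 turns at 56.2 / 0.4 = 140.5 Hz.
Chain: ratio = 48/30 = 1.6, so shaft 3 turns at 140.5 / 1.6 = 87.812 Hz.
Chain: ratio = 20/120 = 0.16667, so the spindle turns at 87.812 / 0.16667 = 526.88 Hz.

527 Hz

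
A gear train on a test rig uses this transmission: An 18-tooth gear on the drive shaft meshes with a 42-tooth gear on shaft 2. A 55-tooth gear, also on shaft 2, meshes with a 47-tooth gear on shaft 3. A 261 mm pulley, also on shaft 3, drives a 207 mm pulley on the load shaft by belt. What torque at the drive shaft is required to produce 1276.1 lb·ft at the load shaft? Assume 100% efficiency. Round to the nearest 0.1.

806.9 lb·ft

Overall ratio R = 2.3333 × 0.85455 × 0.7931 = 1.5814.
Input torque = output torque / R = 1276.1 / 1.5814 = 806.94 lb·ft.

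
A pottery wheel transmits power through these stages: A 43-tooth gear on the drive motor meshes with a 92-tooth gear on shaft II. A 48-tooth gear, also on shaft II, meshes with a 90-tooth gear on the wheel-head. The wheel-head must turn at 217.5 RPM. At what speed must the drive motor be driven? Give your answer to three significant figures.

Overall ratio R = 2.1395 × 1.875 = 4.0116.
Required input speed = output speed × R = 217.5 × 4.0116 = 872.53 RPM.

873 RPM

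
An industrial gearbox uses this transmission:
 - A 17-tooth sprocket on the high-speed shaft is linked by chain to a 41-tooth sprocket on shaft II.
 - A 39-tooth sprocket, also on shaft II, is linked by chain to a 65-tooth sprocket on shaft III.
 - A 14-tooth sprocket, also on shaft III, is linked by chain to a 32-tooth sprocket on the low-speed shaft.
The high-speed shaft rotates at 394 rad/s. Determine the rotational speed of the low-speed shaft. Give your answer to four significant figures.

the high-speed shaft → shaft II (chain, 41/17): 394 ÷ 2.4118 = 163.37 rad/s
shaft II → shaft III (chain, 65/39): 163.37 ÷ 1.6667 = 98.02 rad/s
shaft III → the low-speed shaft (chain, 32/14): 98.02 ÷ 2.2857 = 42.884 rad/s

42.88 rad/s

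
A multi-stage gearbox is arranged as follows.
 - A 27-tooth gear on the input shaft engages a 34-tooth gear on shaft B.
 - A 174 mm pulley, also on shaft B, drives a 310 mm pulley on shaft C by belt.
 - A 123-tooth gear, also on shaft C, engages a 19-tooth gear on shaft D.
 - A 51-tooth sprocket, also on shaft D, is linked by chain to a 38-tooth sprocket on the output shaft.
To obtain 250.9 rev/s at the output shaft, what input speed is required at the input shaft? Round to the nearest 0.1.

64.8 rev/s

Overall ratio R = 1.2593 × 1.7816 × 0.15447 × 0.7451 = 0.25822.
Required input speed = output speed × R = 250.9 × 0.25822 = 64.787 rev/s.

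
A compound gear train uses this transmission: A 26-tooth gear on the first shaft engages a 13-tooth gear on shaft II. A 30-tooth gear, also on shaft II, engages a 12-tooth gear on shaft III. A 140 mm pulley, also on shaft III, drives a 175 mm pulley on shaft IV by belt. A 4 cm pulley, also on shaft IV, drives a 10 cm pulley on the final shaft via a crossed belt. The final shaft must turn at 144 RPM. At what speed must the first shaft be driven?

90 RPM

Overall ratio R = 0.5 × 0.4 × 1.25 × 2.5 = 0.625.
Required input speed = output speed × R = 144 × 0.625 = 90 RPM.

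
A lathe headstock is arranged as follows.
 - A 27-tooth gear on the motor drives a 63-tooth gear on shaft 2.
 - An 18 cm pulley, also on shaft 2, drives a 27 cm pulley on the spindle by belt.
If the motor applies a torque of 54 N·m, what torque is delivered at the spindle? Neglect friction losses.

189 N·m

gear mesh 63/27 = 2.3333 → τ = 54·2.3333 = 126 N·m
belt 27/18 = 1.5 → τ = 126·1.5 = 189 N·m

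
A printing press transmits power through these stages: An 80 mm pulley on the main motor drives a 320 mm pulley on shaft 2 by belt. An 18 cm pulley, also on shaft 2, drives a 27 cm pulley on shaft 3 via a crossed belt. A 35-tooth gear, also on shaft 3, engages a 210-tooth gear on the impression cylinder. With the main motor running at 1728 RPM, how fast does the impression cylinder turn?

48 RPM

Belt: ratio = 320/80 = 4, so shaft 2 turns at 1728 / 4 = 432 RPM.
Belt: ratio = 27/18 = 1.5, so shaft 3 turns at 432 / 1.5 = 288 RPM.
Gear mesh: ratio = 210/35 = 6, so the impression cylinder turns at 288 / 6 = 48 RPM.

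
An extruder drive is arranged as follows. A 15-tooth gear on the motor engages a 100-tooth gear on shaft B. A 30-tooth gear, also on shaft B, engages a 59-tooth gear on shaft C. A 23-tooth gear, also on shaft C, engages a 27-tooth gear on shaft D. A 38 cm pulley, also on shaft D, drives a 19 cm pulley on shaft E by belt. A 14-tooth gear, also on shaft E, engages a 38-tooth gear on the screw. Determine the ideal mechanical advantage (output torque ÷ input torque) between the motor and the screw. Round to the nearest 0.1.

Each stage contributes driven/driver: gear mesh 100/15 = 6.6667, gear mesh 59/30 = 1.9667, gear mesh 27/23 = 1.1739, belt 19/38 = 0.5, gear mesh 38/14 = 2.7143.
Overall: 6.6667 × 1.9667 × 1.1739 × 0.5 × 2.7143 = 20.888.

20.9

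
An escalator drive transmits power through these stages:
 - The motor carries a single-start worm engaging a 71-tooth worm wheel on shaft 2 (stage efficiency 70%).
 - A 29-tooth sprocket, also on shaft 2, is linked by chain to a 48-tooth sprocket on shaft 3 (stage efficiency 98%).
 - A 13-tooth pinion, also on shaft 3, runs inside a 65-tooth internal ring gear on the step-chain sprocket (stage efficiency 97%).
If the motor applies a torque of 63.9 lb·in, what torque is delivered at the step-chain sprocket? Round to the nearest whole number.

24984 lb·in

worm 71/1 = 71 → τ = 63.9·71·0.70 = 3175.8 lb·in
chain 48/29 = 1.6552 → τ = 3175.8·1.6552·0.98 = 5151.4 lb·in
internal gear 65/13 = 5 → τ = 5151.4·5·0.97 = 24984 lb·in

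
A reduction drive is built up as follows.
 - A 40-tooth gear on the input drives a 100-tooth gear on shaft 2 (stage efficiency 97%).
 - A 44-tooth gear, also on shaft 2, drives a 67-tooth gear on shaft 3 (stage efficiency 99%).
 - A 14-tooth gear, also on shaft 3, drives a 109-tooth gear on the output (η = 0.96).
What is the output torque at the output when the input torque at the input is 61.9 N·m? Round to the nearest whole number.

1691 N·m

gear mesh 100/40 = 2.5 → τ = 61.9·2.5·0.97 = 150.11 N·m
gear mesh 67/44 = 1.5227 → τ = 150.11·1.5227·0.99 = 226.29 N·m
gear mesh 109/14 = 7.7857 → τ = 226.29·7.7857·0.96 = 1691.3 N·m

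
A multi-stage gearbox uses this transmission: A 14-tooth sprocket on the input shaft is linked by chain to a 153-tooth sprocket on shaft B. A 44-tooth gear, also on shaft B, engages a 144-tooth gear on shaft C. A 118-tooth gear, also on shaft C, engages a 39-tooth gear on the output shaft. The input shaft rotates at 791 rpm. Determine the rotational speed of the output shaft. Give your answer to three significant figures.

66.9 rpm

the input shaft → shaft B (chain, 153/14): 791 ÷ 10.929 = 72.379 rpm
shaft B → shaft C (gear mesh, 144/44): 72.379 ÷ 3.2727 = 22.116 rpm
shaft C → the output shaft (gear mesh, 39/118): 22.116 ÷ 0.33051 = 66.915 rpm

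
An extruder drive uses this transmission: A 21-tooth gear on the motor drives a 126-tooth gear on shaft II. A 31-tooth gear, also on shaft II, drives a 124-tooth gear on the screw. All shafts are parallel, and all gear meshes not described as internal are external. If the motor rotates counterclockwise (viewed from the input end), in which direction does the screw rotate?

counterclockwise

the motor → shaft II: external mesh, 1 reversal → CW.
shaft II → the screw: external mesh, 1 reversal → CCW.
2 reversals in total — an even number — so the screw turns the same way as the motor.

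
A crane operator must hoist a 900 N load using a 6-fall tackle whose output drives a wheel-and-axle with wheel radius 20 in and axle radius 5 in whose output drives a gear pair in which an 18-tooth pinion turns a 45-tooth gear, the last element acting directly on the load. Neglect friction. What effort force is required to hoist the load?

Block-and-tackle MA = number of supporting rope parts = 6.
Wheel-and-axle MA = R/r = 20/5 = 4.
Gear pair MA = 45/18 = 2.5.
Combined ideal MA = 6 × 4 × 2.5 = 60.
Effort = load / MA = 900 / 60 = 15 N.

15 N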